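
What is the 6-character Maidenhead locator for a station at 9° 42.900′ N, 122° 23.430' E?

PJ19er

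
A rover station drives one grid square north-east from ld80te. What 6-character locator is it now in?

LD80uf

Longitude subsquare t = 19; +1 → 20 = u.
Latitude subsquare e = 4; +1 → 5 = f.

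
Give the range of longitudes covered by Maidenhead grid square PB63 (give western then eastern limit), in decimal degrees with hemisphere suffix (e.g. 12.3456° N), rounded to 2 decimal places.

Field P=15, B=1: +15·20° lon, +1·10° lat → SW at lon 120°, lat -80°.
Square 6, 3: +6·2° lon, +3·1° lat → SW at lon 132°, lat -77°.
Cell spans 2° lon × 1° lat.
west 132.00° E, east 134.00° E.

132.00° E, 134.00° E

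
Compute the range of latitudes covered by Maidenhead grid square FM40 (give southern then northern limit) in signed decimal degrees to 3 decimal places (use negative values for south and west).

30.000, 31.000

Field F=5, M=12: +5·20° lon, +12·10° lat → SW at lon -80°, lat 30°.
Square 4, 0: +4·2° lon, +0·1° lat → SW at lon -72°, lat 30°.
Cell spans 2° lon × 1° lat.
south 30.000, north 31.000.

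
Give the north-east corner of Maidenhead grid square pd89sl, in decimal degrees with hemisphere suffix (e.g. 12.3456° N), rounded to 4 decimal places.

50.5000° S, 137.5833° E

Field P=15, D=3: +15·20° lon, +3·10° lat → SW at lon 120°, lat -60°.
Square 8, 9: +8·2° lon, +9·1° lat → SW at lon 136°, lat -51°.
Subsquare s=18, l=11: +18·0.0833333° lon, +11·0.0416667° lat → SW at lon 137.5°, lat -50.5417°.
Cell spans 0.0833333° lon × 0.0416667° lat. NE corner is SW corner plus one full cell.
latitude 50.5000° S, longitude 137.5833° E.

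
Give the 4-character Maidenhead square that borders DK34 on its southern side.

DK33

Latitude square 4; −1 → 3.
The longitude characters are unchanged.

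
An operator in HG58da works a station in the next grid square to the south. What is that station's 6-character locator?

HG57dx

Latitude subsquare a = 0; −1 → -1, wraps to 23 = x, carry into square.
Latitude square 8; −1 → 7.
The longitude characters are unchanged.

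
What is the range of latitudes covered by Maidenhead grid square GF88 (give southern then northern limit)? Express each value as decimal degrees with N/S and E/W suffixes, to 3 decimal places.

32.000° S, 31.000° S

Field G=6, F=5: +6·20° lon, +5·10° lat → SW at lon -60°, lat -40°.
Square 8, 8: +8·2° lon, +8·1° lat → SW at lon -44°, lat -32°.
Cell spans 2° lon × 1° lat.
south 32.000° S, north 31.000° S.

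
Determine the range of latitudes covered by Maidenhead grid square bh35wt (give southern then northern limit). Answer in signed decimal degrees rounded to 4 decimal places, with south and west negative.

-14.2083, -14.1667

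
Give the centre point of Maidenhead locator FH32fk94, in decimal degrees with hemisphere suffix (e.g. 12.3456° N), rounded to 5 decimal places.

17.56458° S, 73.50417° W

Field F=5, H=7: +5·20° lon, +7·10° lat → SW at lon -80°, lat -20°.
Square 3, 2: +3·2° lon, +2·1° lat → SW at lon -74°, lat -18°.
Subsquare f=5, k=10: +5·0.0833333° lon, +10·0.0416667° lat → SW at lon -73.5833°, lat -17.5833°.
Extended square 9, 4: +9·0.00833333° lon, +4·0.00416667° lat → SW at lon -73.5083°, lat -17.5667°.
Cell spans 0.00833333° lon × 0.00416667° lat. Centre is SW corner plus half of each.
latitude 17.56458° S, longitude 73.50417° W.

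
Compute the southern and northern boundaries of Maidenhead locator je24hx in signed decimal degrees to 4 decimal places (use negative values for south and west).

-45.0417, -45.0000

Field J=9, E=4: +9·20° lon, +4·10° lat → SW at lon 0°, lat -50°.
Square 2, 4: +2·2° lon, +4·1° lat → SW at lon 4°, lat -46°.
Subsquare h=7, x=23: +7·0.0833333° lon, +23·0.0416667° lat → SW at lon 4.58333°, lat -45.0417°.
Cell spans 0.0833333° lon × 0.0416667° lat.
south -45.0417, north -45.0000.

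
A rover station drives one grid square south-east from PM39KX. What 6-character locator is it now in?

Longitude subsquare k = 10; +1 → 11 = l.
Latitude subsquare x = 23; −1 → 22 = w.

PM39lw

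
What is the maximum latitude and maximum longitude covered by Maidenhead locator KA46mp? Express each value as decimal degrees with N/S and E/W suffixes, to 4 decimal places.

83.3333° S, 29.0833° E

Field K=10, A=0: +10·20° lon, +0·10° lat → SW at lon 20°, lat -90°.
Square 4, 6: +4·2° lon, +6·1° lat → SW at lon 28°, lat -84°.
Subsquare m=12, p=15: +12·0.0833333° lon, +15·0.0416667° lat → SW at lon 29°, lat -83.375°.
Cell spans 0.0833333° lon × 0.0416667° lat. NE corner is SW corner plus one full cell.
latitude 83.3333° S, longitude 29.0833° E.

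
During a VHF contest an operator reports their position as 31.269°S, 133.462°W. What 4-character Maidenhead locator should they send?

Shift to the Maidenhead origin (180°W, 90°S): lon 46.54, lat 58.73.
Field: lon ⌊46.54/20⌋ = 2 → C; lat ⌊58.73/10⌋ = 5 → F.
Square: lon ⌊6.54/2⌋ = 3; lat ⌊8.73/1⌋ = 8.

CF38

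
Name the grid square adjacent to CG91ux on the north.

Latitude subsquare x = 23; +1 → 24, wraps to 0 = a, carry into square.
Latitude square 1; +1 → 2.
The longitude characters are unchanged.

CG92ua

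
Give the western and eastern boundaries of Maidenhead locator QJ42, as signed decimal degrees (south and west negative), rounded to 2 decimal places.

Field Q=16, J=9: +16·20° lon, +9·10° lat → SW at lon 140°, lat 0°.
Square 4, 2: +4·2° lon, +2·1° lat → SW at lon 148°, lat 2°.
Cell spans 2° lon × 1° lat.
west 148.00, east 150.00.

148.00, 150.00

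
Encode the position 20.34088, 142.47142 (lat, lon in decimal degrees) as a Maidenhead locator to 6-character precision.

QL10fi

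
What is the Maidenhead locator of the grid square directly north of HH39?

HI30

Latitude square 9; +1 → 10, wraps to 0, carry into field.
Latitude field H = 7; +1 → 8 = I.
The longitude characters are unchanged.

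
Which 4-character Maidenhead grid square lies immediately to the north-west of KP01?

Longitude square 0; −1 → -1, wraps to 9, carry into field.
Longitude field K = 10; −1 → 9 = J.
Latitude square 1; +1 → 2.

JP92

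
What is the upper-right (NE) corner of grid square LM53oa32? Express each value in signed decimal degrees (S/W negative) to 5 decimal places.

Field L=11, M=12: +11·20° lon, +12·10° lat → SW at lon 40°, lat 30°.
Square 5, 3: +5·2° lon, +3·1° lat → SW at lon 50°, lat 33°.
Subsquare o=14, a=0: +14·0.0833333° lon, +0·0.0416667° lat → SW at lon 51.1667°, lat 33°.
Extended square 3, 2: +3·0.00833333° lon, +2·0.00416667° lat → SW at lon 51.1917°, lat 33.0083°.
Cell spans 0.00833333° lon × 0.00416667° lat. NE corner is SW corner plus one full cell.
latitude 33.01250, longitude 51.20000.

33.01250, 51.20000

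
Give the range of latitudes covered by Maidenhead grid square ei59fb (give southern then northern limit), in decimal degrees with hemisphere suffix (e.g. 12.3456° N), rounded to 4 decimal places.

0.9583° S, 0.9167° S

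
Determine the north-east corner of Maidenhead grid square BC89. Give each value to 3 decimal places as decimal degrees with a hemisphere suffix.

60.000° S, 142.000° W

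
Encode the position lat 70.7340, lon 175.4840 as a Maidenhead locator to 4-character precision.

RQ70

Offset from 180°W / 90°S: lon 355.48°, lat 160.73°.
Field: 355.48/20 → 17 → R, 160.73/10 → 16 → Q; chars RQ.
Square: 15.48/2 → 7, 0.73/1 → 0; chars 70.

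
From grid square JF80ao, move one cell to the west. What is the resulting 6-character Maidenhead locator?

JF70xo

Longitude subsquare a = 0; −1 → -1, wraps to 23 = x, carry into square.
Longitude square 8; −1 → 7.
The latitude characters are unchanged.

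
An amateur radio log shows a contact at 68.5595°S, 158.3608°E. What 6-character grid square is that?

Shift to the Maidenhead origin (180°W, 90°S): lon 338.3608, lat 21.4405.
Field: lon ⌊338.3608/20⌋ = 16 → Q; lat ⌊21.4405/10⌋ = 2 → C.
Square: lon ⌊18.3608/2⌋ = 9; lat ⌊1.4405/1⌋ = 1.
Subsquare: lon ⌊0.3608/0.0833333⌋ = 4 → e; lat ⌊0.4405/0.0416667⌋ = 10 → k.

QC91ek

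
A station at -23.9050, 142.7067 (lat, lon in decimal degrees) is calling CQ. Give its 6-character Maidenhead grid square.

Offset from 180°W / 90°S: lon 322.7067°, lat 66.0950°.
Field: lon ⌊322.7067/20⌋ = 16 → Q; lat ⌊66.0950/10⌋ = 6 → G.
Square: lon ⌊2.7067/2⌋ = 1; lat ⌊6.0950/1⌋ = 6.
Subsquare: lon ⌊0.7067/0.0833333⌋ = 8 → i; lat ⌊0.0950/0.0416667⌋ = 2 → c.

QG16ic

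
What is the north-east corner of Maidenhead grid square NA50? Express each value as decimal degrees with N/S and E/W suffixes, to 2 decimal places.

89.00° S, 92.00° E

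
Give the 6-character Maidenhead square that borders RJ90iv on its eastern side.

Longitude subsquare i = 8; +1 → 9 = j.
The latitude characters are unchanged.

RJ90jv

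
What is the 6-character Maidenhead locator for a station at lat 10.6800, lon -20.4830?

HK90sq

Offset from 180°W / 90°S: lon 159.5170°, lat 100.6800°.
Field (20°×10°, letters A–R): lon ⌊159.5170/20⌋ = 7 → H; lat ⌊100.6800/10⌋ = 10 → K.
Square (2°×1°, digits 0–9): lon ⌊19.5170/2⌋ = 9; lat ⌊0.6800/1⌋ = 0.
Subsquare (5′×2.5′, letters a–x): lon ⌊1.5170/0.0833333⌋ = 18 → s; lat ⌊0.6800/0.0416667⌋ = 16 → q.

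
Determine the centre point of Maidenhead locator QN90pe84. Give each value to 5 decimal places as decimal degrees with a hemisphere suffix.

Field Q=16, N=13: +16·20° lon, +13·10° lat → SW at lon 140°, lat 40°.
Square 9, 0: +9·2° lon, +0·1° lat → SW at lon 158°, lat 40°.
Subsquare p=15, e=4: +15·0.0833333° lon, +4·0.0416667° lat → SW at lon 159.25°, lat 40.1667°.
Extended square 8, 4: +8·0.00833333° lon, +4·0.00416667° lat → SW at lon 159.317°, lat 40.1833°.
Cell spans 0.00833333° lon × 0.00416667° lat. Centre is SW corner plus half of each.
latitude 40.18542° N, longitude 159.32083° E.

40.18542° N, 159.32083° E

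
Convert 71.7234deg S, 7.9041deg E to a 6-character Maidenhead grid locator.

JB38wg

Add 180° to longitude and 90° to latitude: 187.9041, 18.2766.
Field (20°×10°, letters A–R): lon ⌊187.9041/20⌋ = 9 → J; lat ⌊18.2766/10⌋ = 1 → B.
Square (2°×1°, digits 0–9): lon ⌊7.9041/2⌋ = 3; lat ⌊8.2766/1⌋ = 8.
Subsquare (5′×2.5′, letters a–x): lon ⌊1.9041/0.0833333⌋ = 22 → w; lat ⌊0.2766/0.0416667⌋ = 6 → g.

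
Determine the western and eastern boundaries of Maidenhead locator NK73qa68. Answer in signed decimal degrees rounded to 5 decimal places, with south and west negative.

95.38333, 95.39167

Field N=13, K=10: +13·20° lon, +10·10° lat → SW at lon 80°, lat 10°.
Square 7, 3: +7·2° lon, +3·1° lat → SW at lon 94°, lat 13°.
Subsquare q=16, a=0: +16·0.0833333° lon, +0·0.0416667° lat → SW at lon 95.3333°, lat 13°.
Extended square 6, 8: +6·0.00833333° lon, +8·0.00416667° lat → SW at lon 95.3833°, lat 13.0333°.
Cell spans 0.00833333° lon × 0.00416667° lat.
west 95.38333, east 95.39167.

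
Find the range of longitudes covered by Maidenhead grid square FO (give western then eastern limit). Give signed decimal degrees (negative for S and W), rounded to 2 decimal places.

Field F=5, O=14: +5·20° lon, +14·10° lat → SW at lon -80°, lat 50°.
Cell spans 20° lon × 10° lat.
west -80.00, east -60.00.

-80.00, -60.00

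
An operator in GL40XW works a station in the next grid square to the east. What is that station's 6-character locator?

GL50aw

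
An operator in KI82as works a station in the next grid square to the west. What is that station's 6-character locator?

KI72xs

Longitude subsquare a = 0; −1 → -1, wraps to 23 = x, carry into square.
Longitude square 8; −1 → 7.
The latitude characters are unchanged.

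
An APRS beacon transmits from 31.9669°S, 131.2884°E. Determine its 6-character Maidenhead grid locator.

PF58pa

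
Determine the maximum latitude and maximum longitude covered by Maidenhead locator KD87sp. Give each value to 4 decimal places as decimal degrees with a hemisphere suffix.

52.3333° S, 37.5833° E

Field K=10, D=3: +10·20° lon, +3·10° lat → SW at lon 20°, lat -60°.
Square 8, 7: +8·2° lon, +7·1° lat → SW at lon 36°, lat -53°.
Subsquare s=18, p=15: +18·0.0833333° lon, +15·0.0416667° lat → SW at lon 37.5°, lat -52.375°.
Cell spans 0.0833333° lon × 0.0416667° lat. NE corner is SW corner plus one full cell.
latitude 52.3333° S, longitude 37.5833° E.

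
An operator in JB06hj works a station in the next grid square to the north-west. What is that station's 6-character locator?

JB06gk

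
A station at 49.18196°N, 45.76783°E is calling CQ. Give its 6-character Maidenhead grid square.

Shift to the Maidenhead origin (180°W, 90°S): lon 225.7678, lat 139.1820.
Field: lon ⌊225.7678/20⌋ = 11 → L; lat ⌊139.1820/10⌋ = 13 → N.
Square: lon ⌊5.7678/2⌋ = 2; lat ⌊9.1820/1⌋ = 9.
Subsquare: lon ⌊1.7678/0.0833333⌋ = 21 → v; lat ⌊0.1820/0.0416667⌋ = 4 → e.

LN29ve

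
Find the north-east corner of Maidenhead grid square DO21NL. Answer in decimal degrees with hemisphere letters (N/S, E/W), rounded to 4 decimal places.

51.5000° N, 114.8333° W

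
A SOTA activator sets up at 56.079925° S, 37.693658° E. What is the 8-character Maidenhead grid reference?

KD83uw30

Shift to the Maidenhead origin (180°W, 90°S): lon 217.69366, lat 33.92007.
Field: 217.69366/20 → 10 → K, 33.92007/10 → 3 → D; chars KD.
Square: 17.69366/2 → 8, 3.92007/1 → 3; chars 83.
Subsquare: 1.69366/0.0833333 → 20 → u, 0.92007/0.0416667 → 22 → w; chars uw.
Extended square: 0.02699/0.00833333 → 3, 0.00341/0.00416667 → 0; chars 30.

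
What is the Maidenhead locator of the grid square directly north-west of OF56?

OF47

Longitude square 5; −1 → 4.
Latitude square 6; +1 → 7.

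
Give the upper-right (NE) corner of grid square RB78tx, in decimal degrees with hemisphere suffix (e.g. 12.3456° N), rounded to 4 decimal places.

71.0000° S, 175.6667° E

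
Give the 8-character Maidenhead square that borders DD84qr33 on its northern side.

DD84qr34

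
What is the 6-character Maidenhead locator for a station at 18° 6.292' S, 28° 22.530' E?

KH41ev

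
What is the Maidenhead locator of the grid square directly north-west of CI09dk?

CI09cl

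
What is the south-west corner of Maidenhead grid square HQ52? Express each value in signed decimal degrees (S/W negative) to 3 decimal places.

Field H=7, Q=16: +7·20° lon, +16·10° lat → SW at lon -40°, lat 70°.
Square 5, 2: +5·2° lon, +2·1° lat → SW at lon -30°, lat 72°.
latitude 72.000, longitude -30.000.

72.000, -30.000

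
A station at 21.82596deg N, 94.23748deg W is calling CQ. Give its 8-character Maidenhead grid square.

EL21vt18

Add 180° to longitude and 90° to latitude: 85.76252, 111.82596.
Field (20°×10°, letters A–R): lon ⌊85.76252/20⌋ = 4 → E; lat ⌊111.82596/10⌋ = 11 → L.
Square (2°×1°, digits 0–9): lon ⌊5.76252/2⌋ = 2; lat ⌊1.82596/1⌋ = 1.
Subsquare (5′×2.5′, letters a–x): lon ⌊1.76252/0.0833333⌋ = 21 → v; lat ⌊0.82596/0.0416667⌋ = 19 → t.
Extended square (30″×15″, digits 0–9): lon ⌊0.01252/0.00833333⌋ = 1; lat ⌊0.03429/0.00416667⌋ = 8.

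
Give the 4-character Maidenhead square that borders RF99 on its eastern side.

Longitude square 9; +1 → 10, wraps to 0, carry into field.
Longitude field R = 17; +1 → 18, wraps to 0 = A, wrapping around the antimeridian.
The latitude characters are unchanged.

AF09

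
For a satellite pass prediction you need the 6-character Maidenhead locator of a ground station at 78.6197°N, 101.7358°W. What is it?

DQ98do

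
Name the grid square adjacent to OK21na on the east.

OK21oa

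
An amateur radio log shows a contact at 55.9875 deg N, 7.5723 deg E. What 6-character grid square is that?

Shift to the Maidenhead origin (180°W, 90°S): lon 187.5723, lat 145.9875.
Field: 187.5723/20 → 9 → J, 145.9875/10 → 14 → O; chars JO.
Square: 7.5723/2 → 3, 5.9875/1 → 5; chars 35.
Subsquare: 1.5723/0.0833333 → 18 → s, 0.9875/0.0416667 → 23 → x; chars sx.

JO35sx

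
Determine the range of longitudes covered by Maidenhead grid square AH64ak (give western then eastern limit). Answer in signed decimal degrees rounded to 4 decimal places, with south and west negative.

-168.0000, -167.9167

Field A=0, H=7: +0·20° lon, +7·10° lat → SW at lon -180°, lat -20°.
Square 6, 4: +6·2° lon, +4·1° lat → SW at lon -168°, lat -16°.
Subsquare a=0, k=10: +0·0.0833333° lon, +10·0.0416667° lat → SW at lon -168°, lat -15.5833°.
Cell spans 0.0833333° lon × 0.0416667° lat.
west -168.0000, east -167.9167.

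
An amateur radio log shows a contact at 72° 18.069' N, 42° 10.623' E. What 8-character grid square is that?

LQ12ch12

Shift to the Maidenhead origin (180°W, 90°S): lon 222.17705, lat 162.30115.
Field (20°×10°, letters A–R): 222.17705/20 → 11 → L, 162.30115/10 → 16 → Q; chars LQ.
Square (2°×1°, digits 0–9): 2.17705/2 → 1, 2.30115/1 → 2; chars 12.
Subsquare (5′×2.5′, letters a–x): 0.17705/0.0833333 → 2 → c, 0.30115/0.0416667 → 7 → h; chars ch.
Extended square (30″×15″, digits 0–9): 0.01038/0.00833333 → 1, 0.00948/0.00416667 → 2; chars 12.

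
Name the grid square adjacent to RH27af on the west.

RH17xf

Longitude subsquare a = 0; −1 → -1, wraps to 23 = x, carry into square.
Longitude square 2; −1 → 1.
The latitude characters are unchanged.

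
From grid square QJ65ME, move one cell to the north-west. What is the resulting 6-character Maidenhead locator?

QJ65lf

Longitude subsquare m = 12; −1 → 11 = l.
Latitude subsquare e = 4; +1 → 5 = f.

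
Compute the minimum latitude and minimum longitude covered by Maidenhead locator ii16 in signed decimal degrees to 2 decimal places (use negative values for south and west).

Field I=8, I=8: +8·20° lon, +8·10° lat → SW at lon -20°, lat -10°.
Square 1, 6: +1·2° lon, +6·1° lat → SW at lon -18°, lat -4°.
latitude -4.00, longitude -18.00.

-4.00, -18.00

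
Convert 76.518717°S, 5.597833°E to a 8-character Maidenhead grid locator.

JB23tl15

Shift to the Maidenhead origin (180°W, 90°S): lon 185.59783, lat 13.48128.
Field: 185.59783/20 → 9 → J, 13.48128/10 → 1 → B; chars JB.
Square: 5.59783/2 → 2, 3.48128/1 → 3; chars 23.
Subsquare: 1.59783/0.0833333 → 19 → t, 0.48128/0.0416667 → 11 → l; chars tl.
Extended square: 0.01450/0.00833333 → 1, 0.02295/0.00416667 → 5; chars 15.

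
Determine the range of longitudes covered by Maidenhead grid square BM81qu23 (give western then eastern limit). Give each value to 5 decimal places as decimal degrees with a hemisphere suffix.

142.65000° W, 142.64167° W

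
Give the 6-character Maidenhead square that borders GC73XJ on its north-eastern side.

GC83ak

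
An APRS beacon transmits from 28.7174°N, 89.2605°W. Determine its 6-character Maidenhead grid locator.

Offset from 180°W / 90°S: lon 90.7395°, lat 118.7174°.
Field (20°×10°, letters A–R): lon ⌊90.7395/20⌋ = 4 → E; lat ⌊118.7174/10⌋ = 11 → L.
Square (2°×1°, digits 0–9): lon ⌊10.7395/2⌋ = 5; lat ⌊8.7174/1⌋ = 8.
Subsquare (5′×2.5′, letters a–x): lon ⌊0.7395/0.0833333⌋ = 8 → i; lat ⌊0.7174/0.0416667⌋ = 17 → r.

EL58ir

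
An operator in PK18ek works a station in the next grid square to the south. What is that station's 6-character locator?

PK18ej

Latitude subsquare k = 10; −1 → 9 = j.
The longitude characters are unchanged.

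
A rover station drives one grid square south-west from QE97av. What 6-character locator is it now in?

QE87xu

Longitude subsquare a = 0; −1 → -1, wraps to 23 = x, carry into square.
Longitude square 9; −1 → 8.
Latitude subsquare v = 21; −1 → 20 = u.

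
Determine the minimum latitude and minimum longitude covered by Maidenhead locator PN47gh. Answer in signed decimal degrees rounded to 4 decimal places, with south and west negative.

47.2917, 128.5000

Field P=15, N=13: +15·20° lon, +13·10° lat → SW at lon 120°, lat 40°.
Square 4, 7: +4·2° lon, +7·1° lat → SW at lon 128°, lat 47°.
Subsquare g=6, h=7: +6·0.0833333° lon, +7·0.0416667° lat → SW at lon 128.5°, lat 47.2917°.
latitude 47.2917, longitude 128.5000.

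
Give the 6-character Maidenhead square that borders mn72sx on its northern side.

MN73sa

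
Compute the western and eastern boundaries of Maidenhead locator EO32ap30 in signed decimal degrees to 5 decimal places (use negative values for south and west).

Field E=4, O=14: +4·20° lon, +14·10° lat → SW at lon -100°, lat 50°.
Square 3, 2: +3·2° lon, +2·1° lat → SW at lon -94°, lat 52°.
Subsquare a=0, p=15: +0·0.0833333° lon, +15·0.0416667° lat → SW at lon -94°, lat 52.625°.
Extended square 3, 0: +3·0.00833333° lon, +0·0.00416667° lat → SW at lon -93.975°, lat 52.625°.
Cell spans 0.00833333° lon × 0.00416667° lat.
west -93.97500, east -93.96667.

-93.97500, -93.96667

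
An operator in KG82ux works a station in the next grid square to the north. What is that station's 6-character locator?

KG83ua

Latitude subsquare x = 23; +1 → 24, wraps to 0 = a, carry into square.
Latitude square 2; +1 → 3.
The longitude characters are unchanged.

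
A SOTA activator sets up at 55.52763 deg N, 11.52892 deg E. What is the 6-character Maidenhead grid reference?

Shift to the Maidenhead origin (180°W, 90°S): lon 191.5289, lat 145.5276.
Field: lon ⌊191.5289/20⌋ = 9 → J; lat ⌊145.5276/10⌋ = 14 → O.
Square: lon ⌊11.5289/2⌋ = 5; lat ⌊5.5276/1⌋ = 5.
Subsquare: lon ⌊1.5289/0.0833333⌋ = 18 → s; lat ⌊0.5276/0.0416667⌋ = 12 → m.

JO55sm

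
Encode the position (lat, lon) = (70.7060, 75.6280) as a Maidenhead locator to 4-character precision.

Shift to the Maidenhead origin (180°W, 90°S): lon 255.63, lat 160.71.
Field (20°×10°, letters A–R): 255.63/20 → 12 → M, 160.71/10 → 16 → Q; chars MQ.
Square (2°×1°, digits 0–9): 15.63/2 → 7, 0.71/1 → 0; chars 70.

MQ70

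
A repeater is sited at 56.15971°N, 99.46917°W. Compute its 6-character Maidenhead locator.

EO06gd

Shift to the Maidenhead origin (180°W, 90°S): lon 80.5308, lat 146.1597.
Field: 80.5308/20 → 4 → E, 146.1597/10 → 14 → O; chars EO.
Square: 0.5308/2 → 0, 6.1597/1 → 6; chars 06.
Subsquare: 0.5308/0.0833333 → 6 → g, 0.1597/0.0416667 → 3 → d; chars gd.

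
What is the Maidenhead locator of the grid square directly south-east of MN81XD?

Longitude subsquare x = 23; +1 → 24, wraps to 0 = a, carry into square.
Longitude square 8; +1 → 9.
Latitude subsquare d = 3; −1 → 2 = c.

MN91ac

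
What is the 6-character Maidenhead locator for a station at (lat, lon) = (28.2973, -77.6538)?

FL18eh

Offset from 180°W / 90°S: lon 102.3462°, lat 118.2973°.
Field: lon ⌊102.3462/20⌋ = 5 → F; lat ⌊118.2973/10⌋ = 11 → L.
Square: lon ⌊2.3462/2⌋ = 1; lat ⌊8.2973/1⌋ = 8.
Subsquare: lon ⌊0.3462/0.0833333⌋ = 4 → e; lat ⌊0.2973/0.0416667⌋ = 7 → h.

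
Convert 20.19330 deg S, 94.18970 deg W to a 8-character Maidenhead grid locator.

EG29vt73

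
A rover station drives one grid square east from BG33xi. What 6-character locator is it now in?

BG43ai

Longitude subsquare x = 23; +1 → 24, wraps to 0 = a, carry into square.
Longitude square 3; +1 → 4.
The latitude characters are unchanged.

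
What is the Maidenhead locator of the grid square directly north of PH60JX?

Latitude subsquare x = 23; +1 → 24, wraps to 0 = a, carry into square.
Latitude square 0; +1 → 1.
The longitude characters are unchanged.

PH61ja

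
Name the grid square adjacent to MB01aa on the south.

MB00ax

Latitude subsquare a = 0; −1 → -1, wraps to 23 = x, carry into square.
Latitude square 1; −1 → 0.
The longitude characters are unchanged.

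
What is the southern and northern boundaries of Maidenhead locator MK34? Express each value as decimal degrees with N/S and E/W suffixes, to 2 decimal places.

14.00° N, 15.00° N

Field M=12, K=10: +12·20° lon, +10·10° lat → SW at lon 60°, lat 10°.
Square 3, 4: +3·2° lon, +4·1° lat → SW at lon 66°, lat 14°.
Cell spans 2° lon × 1° lat.
south 14.00° N, north 15.00° N.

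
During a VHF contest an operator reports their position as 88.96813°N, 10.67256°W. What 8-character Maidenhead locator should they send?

IR48px92

Add 180° to longitude and 90° to latitude: 169.32744, 178.96813.
Field: lon ⌊169.32744/20⌋ = 8 → I; lat ⌊178.96813/10⌋ = 17 → R.
Square: lon ⌊9.32744/2⌋ = 4; lat ⌊8.96813/1⌋ = 8.
Subsquare: lon ⌊1.32744/0.0833333⌋ = 15 → p; lat ⌊0.96813/0.0416667⌋ = 23 → x.
Extended square: lon ⌊0.07744/0.00833333⌋ = 9; lat ⌊0.00980/0.00416667⌋ = 2.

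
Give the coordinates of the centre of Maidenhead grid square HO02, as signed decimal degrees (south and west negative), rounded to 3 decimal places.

52.500, -39.000

Field H=7, O=14: +7·20° lon, +14·10° lat → SW at lon -40°, lat 50°.
Square 0, 2: +0·2° lon, +2·1° lat → SW at lon -40°, lat 52°.
Cell spans 2° lon × 1° lat. Centre is SW corner plus half of each.
latitude 52.500, longitude -39.000.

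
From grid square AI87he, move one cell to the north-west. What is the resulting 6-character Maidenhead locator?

AI87gf

Longitude subsquare h = 7; −1 → 6 = g.
Latitude subsquare e = 4; +1 → 5 = f.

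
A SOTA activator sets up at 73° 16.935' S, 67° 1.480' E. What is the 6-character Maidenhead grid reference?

Offset from 180°W / 90°S: lon 247.0247°, lat 16.7177°.
Field: 247.0247/20 → 12 → M, 16.7177/10 → 1 → B; chars MB.
Square: 7.0247/2 → 3, 6.7177/1 → 6; chars 36.
Subsquare: 1.0247/0.0833333 → 12 → m, 0.7177/0.0416667 → 17 → r; chars mr.

MB36mr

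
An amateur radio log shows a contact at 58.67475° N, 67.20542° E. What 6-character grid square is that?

Offset from 180°W / 90°S: lon 247.2054°, lat 148.6748°.
Field (20°×10°, letters A–R): lon ⌊247.2054/20⌋ = 12 → M; lat ⌊148.6748/10⌋ = 14 → O.
Square (2°×1°, digits 0–9): lon ⌊7.2054/2⌋ = 3; lat ⌊8.6748/1⌋ = 8.
Subsquare (5′×2.5′, letters a–x): lon ⌊1.2054/0.0833333⌋ = 14 → o; lat ⌊0.6748/0.0416667⌋ = 16 → q.

MO38oq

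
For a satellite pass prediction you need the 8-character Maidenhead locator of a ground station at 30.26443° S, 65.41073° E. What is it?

MF29qr96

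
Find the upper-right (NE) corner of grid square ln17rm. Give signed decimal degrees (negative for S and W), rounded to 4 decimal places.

Field L=11, N=13: +11·20° lon, +13·10° lat → SW at lon 40°, lat 40°.
Square 1, 7: +1·2° lon, +7·1° lat → SW at lon 42°, lat 47°.
Subsquare r=17, m=12: +17·0.0833333° lon, +12·0.0416667° lat → SW at lon 43.4167°, lat 47.5°.
Cell spans 0.0833333° lon × 0.0416667° lat. NE corner is SW corner plus one full cell.
latitude 47.5417, longitude 43.5000.

47.5417, 43.5000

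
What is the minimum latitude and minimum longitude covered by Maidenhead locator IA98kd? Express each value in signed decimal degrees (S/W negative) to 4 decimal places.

Field I=8, A=0: +8·20° lon, +0·10° lat → SW at lon -20°, lat -90°.
Square 9, 8: +9·2° lon, +8·1° lat → SW at lon -2°, lat -82°.
Subsquare k=10, d=3: +10·0.0833333° lon, +3·0.0416667° lat → SW at lon -1.16667°, lat -81.875°.
latitude -81.8750, longitude -1.1667.

-81.8750, -1.1667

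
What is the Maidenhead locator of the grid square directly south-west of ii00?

Longitude square 0; −1 → -1, wraps to 9, carry into field.
Longitude field I = 8; −1 → 7 = H.
Latitude square 0; −1 → -1, wraps to 9, carry into field.
Latitude field I = 8; −1 → 7 = H.

HH99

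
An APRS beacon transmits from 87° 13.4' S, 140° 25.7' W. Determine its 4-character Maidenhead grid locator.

BA92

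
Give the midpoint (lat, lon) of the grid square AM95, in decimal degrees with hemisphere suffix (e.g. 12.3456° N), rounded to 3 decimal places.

Field A=0, M=12: +0·20° lon, +12·10° lat → SW at lon -180°, lat 30°.
Square 9, 5: +9·2° lon, +5·1° lat → SW at lon -162°, lat 35°.
Cell spans 2° lon × 1° lat. Centre is SW corner plus half of each.
latitude 35.500° N, longitude 161.000° W.

35.500° N, 161.000° W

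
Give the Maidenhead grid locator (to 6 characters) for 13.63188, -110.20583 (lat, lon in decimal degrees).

DK43vp

Shift to the Maidenhead origin (180°W, 90°S): lon 69.7942, lat 103.6319.
Field: lon ⌊69.7942/20⌋ = 3 → D; lat ⌊103.6319/10⌋ = 10 → K.
Square: lon ⌊9.7942/2⌋ = 4; lat ⌊3.6319/1⌋ = 3.
Subsquare: lon ⌊1.7942/0.0833333⌋ = 21 → v; lat ⌊0.6319/0.0416667⌋ = 15 → p.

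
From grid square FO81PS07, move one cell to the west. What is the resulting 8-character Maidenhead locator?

FO81os97

Longitude extended square 0; −1 → -1, wraps to 9, carry into subsquare.
Longitude subsquare p = 15; −1 → 14 = o.
The latitude characters are unchanged.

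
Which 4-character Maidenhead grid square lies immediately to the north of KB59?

Latitude square 9; +1 → 10, wraps to 0, carry into field.
Latitude field B = 1; +1 → 2 = C.
The longitude characters are unchanged.

KC50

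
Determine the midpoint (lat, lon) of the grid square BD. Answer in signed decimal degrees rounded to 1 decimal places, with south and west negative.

-55.0, -150.0

Field B=1, D=3: +1·20° lon, +3·10° lat → SW at lon -160°, lat -60°.
Cell spans 20° lon × 10° lat. Centre is SW corner plus half of each.
latitude -55.0, longitude -150.0.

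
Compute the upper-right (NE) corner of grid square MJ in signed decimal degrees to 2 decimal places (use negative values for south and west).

10.00, 80.00

Field M=12, J=9: +12·20° lon, +9·10° lat → SW at lon 60°, lat 0°.
Cell spans 20° lon × 10° lat. NE corner is SW corner plus one full cell.
latitude 10.00, longitude 80.00.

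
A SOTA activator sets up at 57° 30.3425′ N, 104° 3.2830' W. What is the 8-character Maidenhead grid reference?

DO77xm31

Offset from 180°W / 90°S: lon 75.94528°, lat 147.50571°.
Field: 75.94528/20 → 3 → D, 147.50571/10 → 14 → O; chars DO.
Square: 15.94528/2 → 7, 7.50571/1 → 7; chars 77.
Subsquare: 1.94528/0.0833333 → 23 → x, 0.50571/0.0416667 → 12 → m; chars xm.
Extended square: 0.02862/0.00833333 → 3, 0.00571/0.00416667 → 1; chars 31.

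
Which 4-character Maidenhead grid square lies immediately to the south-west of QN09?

Longitude square 0; −1 → -1, wraps to 9, carry into field.
Longitude field Q = 16; −1 → 15 = P.
Latitude square 9; −1 → 8.

PN98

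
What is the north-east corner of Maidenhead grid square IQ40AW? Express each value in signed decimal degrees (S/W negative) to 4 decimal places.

70.9583, -11.9167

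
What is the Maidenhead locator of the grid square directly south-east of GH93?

HH02

Longitude square 9; +1 → 10, wraps to 0, carry into field.
Longitude field G = 6; +1 → 7 = H.
Latitude square 3; −1 → 2.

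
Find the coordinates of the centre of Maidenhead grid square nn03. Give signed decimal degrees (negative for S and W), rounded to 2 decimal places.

Field N=13, N=13: +13·20° lon, +13·10° lat → SW at lon 80°, lat 40°.
Square 0, 3: +0·2° lon, +3·1° lat → SW at lon 80°, lat 43°.
Cell spans 2° lon × 1° lat. Centre is SW corner plus half of each.
latitude 43.50, longitude 81.00.

43.50, 81.00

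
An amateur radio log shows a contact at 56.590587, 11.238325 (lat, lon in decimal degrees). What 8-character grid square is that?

JO56oo81

Add 180° to longitude and 90° to latitude: 191.23833, 146.59059.
Field: 191.23833/20 → 9 → J, 146.59059/10 → 14 → O; chars JO.
Square: 11.23833/2 → 5, 6.59059/1 → 6; chars 56.
Subsquare: 1.23833/0.0833333 → 14 → o, 0.59059/0.0416667 → 14 → o; chars oo.
Extended square: 0.07166/0.00833333 → 8, 0.00725/0.00416667 → 1; chars 81.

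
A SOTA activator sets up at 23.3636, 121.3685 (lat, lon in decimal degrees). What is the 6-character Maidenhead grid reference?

PL03qi

Shift to the Maidenhead origin (180°W, 90°S): lon 301.3685, lat 113.3636.
Field: lon ⌊301.3685/20⌋ = 15 → P; lat ⌊113.3636/10⌋ = 11 → L.
Square: lon ⌊1.3685/2⌋ = 0; lat ⌊3.3636/1⌋ = 3.
Subsquare: lon ⌊1.3685/0.0833333⌋ = 16 → q; lat ⌊0.3636/0.0416667⌋ = 8 → i.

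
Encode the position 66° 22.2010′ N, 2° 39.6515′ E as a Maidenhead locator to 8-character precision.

Shift to the Maidenhead origin (180°W, 90°S): lon 182.66086, lat 156.37002.
Field: 182.66086/20 → 9 → J, 156.37002/10 → 15 → P; chars JP.
Square: 2.66086/2 → 1, 6.37002/1 → 6; chars 16.
Subsquare: 0.66086/0.0833333 → 7 → h, 0.37002/0.0416667 → 8 → i; chars hi.
Extended square: 0.07752/0.00833333 → 9, 0.03668/0.00416667 → 8; chars 98.

JP16hi98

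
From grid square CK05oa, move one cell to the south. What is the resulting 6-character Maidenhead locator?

CK04ox

Latitude subsquare a = 0; −1 → -1, wraps to 23 = x, carry into square.
Latitude square 5; −1 → 4.
The longitude characters are unchanged.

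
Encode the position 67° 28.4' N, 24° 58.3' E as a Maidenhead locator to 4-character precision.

Offset from 180°W / 90°S: lon 204.97°, lat 157.47°.
Field: lon ⌊204.97/20⌋ = 10 → K; lat ⌊157.47/10⌋ = 15 → P.
Square: lon ⌊4.97/2⌋ = 2; lat ⌊7.47/1⌋ = 7.

KP27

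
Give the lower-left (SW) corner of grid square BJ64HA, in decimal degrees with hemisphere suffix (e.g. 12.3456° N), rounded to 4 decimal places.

4.0000° N, 147.4167° W

Field B=1, J=9: +1·20° lon, +9·10° lat → SW at lon -160°, lat 0°.
Square 6, 4: +6·2° lon, +4·1° lat → SW at lon -148°, lat 4°.
Subsquare h=7, a=0: +7·0.0833333° lon, +0·0.0416667° lat → SW at lon -147.417°, lat 4°.
latitude 4.0000° N, longitude 147.4167° W.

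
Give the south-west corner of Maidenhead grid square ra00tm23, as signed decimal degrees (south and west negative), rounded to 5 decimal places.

-89.48750, 161.60000

Field R=17, A=0: +17·20° lon, +0·10° lat → SW at lon 160°, lat -90°.
Square 0, 0: +0·2° lon, +0·1° lat → SW at lon 160°, lat -90°.
Subsquare t=19, m=12: +19·0.0833333° lon, +12·0.0416667° lat → SW at lon 161.583°, lat -89.5°.
Extended square 2, 3: +2·0.00833333° lon, +3·0.00416667° lat → SW at lon 161.6°, lat -89.4875°.
latitude -89.48750, longitude 161.60000.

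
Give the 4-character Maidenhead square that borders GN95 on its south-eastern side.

Longitude square 9; +1 → 10, wraps to 0, carry into field.
Longitude field G = 6; +1 → 7 = H.
Latitude square 5; −1 → 4.

HN04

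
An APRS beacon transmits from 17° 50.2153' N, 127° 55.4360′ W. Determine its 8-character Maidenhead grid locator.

Shift to the Maidenhead origin (180°W, 90°S): lon 52.07607, lat 107.83692.
Field: 52.07607/20 → 2 → C, 107.83692/10 → 10 → K; chars CK.
Square: 12.07607/2 → 6, 7.83692/1 → 7; chars 67.
Subsquare: 0.07607/0.0833333 → 0 → a, 0.83692/0.0416667 → 20 → u; chars au.
Extended square: 0.07607/0.00833333 → 9, 0.00359/0.00416667 → 0; chars 90.

CK67au90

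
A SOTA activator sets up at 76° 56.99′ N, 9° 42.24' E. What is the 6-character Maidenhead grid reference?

Offset from 180°W / 90°S: lon 189.7040°, lat 166.9498°.
Field: 189.7040/20 → 9 → J, 166.9498/10 → 16 → Q; chars JQ.
Square: 9.7040/2 → 4, 6.9498/1 → 6; chars 46.
Subsquare: 1.7040/0.0833333 → 20 → u, 0.9498/0.0416667 → 22 → w; chars uw.

JQ46uw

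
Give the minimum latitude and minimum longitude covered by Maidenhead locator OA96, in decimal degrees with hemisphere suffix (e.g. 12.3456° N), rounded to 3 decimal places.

84.000° S, 118.000° E

Field O=14, A=0: +14·20° lon, +0·10° lat → SW at lon 100°, lat -90°.
Square 9, 6: +9·2° lon, +6·1° lat → SW at lon 118°, lat -84°.
latitude 84.000° S, longitude 118.000° E.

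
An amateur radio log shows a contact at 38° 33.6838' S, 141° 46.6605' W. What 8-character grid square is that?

BF91ck65

Offset from 180°W / 90°S: lon 38.22233°, lat 51.43860°.
Field (20°×10°, letters A–R): lon ⌊38.22233/20⌋ = 1 → B; lat ⌊51.43860/10⌋ = 5 → F.
Square (2°×1°, digits 0–9): lon ⌊18.22233/2⌋ = 9; lat ⌊1.43860/1⌋ = 1.
Subsquare (5′×2.5′, letters a–x): lon ⌊0.22233/0.0833333⌋ = 2 → c; lat ⌊0.43860/0.0416667⌋ = 10 → k.
Extended square (30″×15″, digits 0–9): lon ⌊0.05566/0.00833333⌋ = 6; lat ⌊0.02194/0.00416667⌋ = 5.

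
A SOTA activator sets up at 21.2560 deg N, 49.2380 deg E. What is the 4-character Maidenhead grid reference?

LL41

Offset from 180°W / 90°S: lon 229.24°, lat 111.26°.
Field: 229.24/20 → 11 → L, 111.26/10 → 11 → L; chars LL.
Square: 9.24/2 → 4, 1.26/1 → 1; chars 41.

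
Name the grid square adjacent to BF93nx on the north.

BF94na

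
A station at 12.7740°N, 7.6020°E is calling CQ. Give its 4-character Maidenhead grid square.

JK32

Offset from 180°W / 90°S: lon 187.60°, lat 102.77°.
Field: lon ⌊187.60/20⌋ = 9 → J; lat ⌊102.77/10⌋ = 10 → K.
Square: lon ⌊7.60/2⌋ = 3; lat ⌊2.77/1⌋ = 2.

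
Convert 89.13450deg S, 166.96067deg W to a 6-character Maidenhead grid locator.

AA60mu

Shift to the Maidenhead origin (180°W, 90°S): lon 13.0393, lat 0.8655.
Field (20°×10°, letters A–R): lon ⌊13.0393/20⌋ = 0 → A; lat ⌊0.8655/10⌋ = 0 → A.
Square (2°×1°, digits 0–9): lon ⌊13.0393/2⌋ = 6; lat ⌊0.8655/1⌋ = 0.
Subsquare (5′×2.5′, letters a–x): lon ⌊1.0393/0.0833333⌋ = 12 → m; lat ⌊0.8655/0.0416667⌋ = 20 → u.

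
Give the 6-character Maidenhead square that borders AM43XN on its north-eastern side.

Longitude subsquare x = 23; +1 → 24, wraps to 0 = a, carry into square.
Longitude square 4; +1 → 5.
Latitude subsquare n = 13; +1 → 14 = o.

AM53ao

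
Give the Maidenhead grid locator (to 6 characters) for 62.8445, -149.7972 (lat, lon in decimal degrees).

BP52cu

Shift to the Maidenhead origin (180°W, 90°S): lon 30.2028, lat 152.8445.
Field: 30.2028/20 → 1 → B, 152.8445/10 → 15 → P; chars BP.
Square: 10.2028/2 → 5, 2.8445/1 → 2; chars 52.
Subsquare: 0.2028/0.0833333 → 2 → c, 0.8445/0.0416667 → 20 → u; chars cu.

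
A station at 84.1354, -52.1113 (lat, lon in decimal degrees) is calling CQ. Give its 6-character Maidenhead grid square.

Add 180° to longitude and 90° to latitude: 127.8887, 174.1354.
Field (20°×10°, letters A–R): lon ⌊127.8887/20⌋ = 6 → G; lat ⌊174.1354/10⌋ = 17 → R.
Square (2°×1°, digits 0–9): lon ⌊7.8887/2⌋ = 3; lat ⌊4.1354/1⌋ = 4.
Subsquare (5′×2.5′, letters a–x): lon ⌊1.8887/0.0833333⌋ = 22 → w; lat ⌊0.1354/0.0416667⌋ = 3 → d.

GR34wd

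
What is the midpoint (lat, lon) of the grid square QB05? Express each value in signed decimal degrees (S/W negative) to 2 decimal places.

-74.50, 141.00

Field Q=16, B=1: +16·20° lon, +1·10° lat → SW at lon 140°, lat -80°.
Square 0, 5: +0·2° lon, +5·1° lat → SW at lon 140°, lat -75°.
Cell spans 2° lon × 1° lat. Centre is SW corner plus half of each.
latitude -74.50, longitude 141.00.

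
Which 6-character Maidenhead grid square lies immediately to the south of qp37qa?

QP36qx

Latitude subsquare a = 0; −1 → -1, wraps to 23 = x, carry into square.
Latitude square 7; −1 → 6.
The longitude characters are unchanged.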